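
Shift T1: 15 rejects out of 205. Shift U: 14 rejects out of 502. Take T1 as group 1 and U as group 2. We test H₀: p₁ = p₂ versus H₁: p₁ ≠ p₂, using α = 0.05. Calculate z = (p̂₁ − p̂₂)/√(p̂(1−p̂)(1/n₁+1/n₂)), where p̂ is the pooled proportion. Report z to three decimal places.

p̂₁ = 15/205 = 0.073171, p̂₂ = 14/502 = 0.027888.
Pooled p̂ = (15+14)/(205+502) = 29/707 = 0.041018.
SE = √(0.0393359 × 0.00687008) = 0.016439.
z = (0.073171 − 0.027888)/0.016439 = 0.045283/0.016439 = 2.755.
p-value = 2·P(Z > 2.755) ≈ 0.0059. With α = 0.05, reject H₀.

z = 2.755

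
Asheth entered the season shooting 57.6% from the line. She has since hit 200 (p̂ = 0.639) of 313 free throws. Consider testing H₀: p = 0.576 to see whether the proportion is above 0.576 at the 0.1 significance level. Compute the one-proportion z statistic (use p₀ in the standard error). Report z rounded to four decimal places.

z = 2.2546

p̂ = 200/313 = 0.638978.
Standard error under H₀: √(0.576×0.424/313) = 0.027933.
z = (0.638978 − 0.576)/0.027933 = 0.062978/0.027933 = 2.2546.
p-value = P(Z > 2.255) ≈ 0.0121, so at α = 0.1 we reject H₀.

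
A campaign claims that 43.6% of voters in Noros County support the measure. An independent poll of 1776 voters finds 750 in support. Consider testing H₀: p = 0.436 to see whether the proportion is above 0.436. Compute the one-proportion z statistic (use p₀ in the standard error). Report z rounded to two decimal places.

z = -1.16

p̂ = 750/1776 ≈ 0.4223.
Standard error under H₀: √(0.436×0.564/1776) = 0.0118.
z = (0.4223 − 0.436)/0.0118 = -0.0137/0.0118 = -1.16.
p-value = P(Z > -1.165) ≈ 0.8779.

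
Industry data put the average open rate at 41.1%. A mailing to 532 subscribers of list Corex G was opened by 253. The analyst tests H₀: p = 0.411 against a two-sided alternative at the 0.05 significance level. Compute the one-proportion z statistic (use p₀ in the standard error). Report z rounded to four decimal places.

z = 3.0267

p̂ = 253/532 ≈ 0.4755639.
Under H₀, SE = √(0.411·0.589/532) = √(0.000455036) = 0.0213316.
z = (0.4755639 − 0.411)/0.0213316 = 0.0645639/0.0213316 = 3.0267.
p-value = 2·P(Z > 3.027) ≈ 0.0025, so at α = 0.05 we reject H₀.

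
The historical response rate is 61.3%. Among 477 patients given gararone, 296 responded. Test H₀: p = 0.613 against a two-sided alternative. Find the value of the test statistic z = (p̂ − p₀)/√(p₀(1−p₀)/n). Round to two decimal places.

z = 0.34

p̂ = 296/477 = 0.6205.
SE = √(p₀(1−p₀)/n) = √(0.23723/477) = 0.0223.
z = (0.6205 − 0.613)/0.0223 = 0.0075/0.0223 = 0.34.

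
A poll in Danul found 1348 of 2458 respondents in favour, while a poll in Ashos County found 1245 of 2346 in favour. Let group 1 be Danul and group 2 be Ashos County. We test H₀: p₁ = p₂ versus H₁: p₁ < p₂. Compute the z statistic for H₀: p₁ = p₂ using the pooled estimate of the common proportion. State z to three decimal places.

z = 1.232

p̂₁ = 1348/2458 = 0.548413, p̂₂ = 1245/2346 = 0.530691.
Pooled p̂ = (1348+1245)/(2458+2346) = 2593/4804 = 0.539759.
SE = √(0.248419 × 0.000833092) = 0.014386.
z = (0.548413 − 0.530691)/0.014386 = 0.017722/0.014386 = 1.232.
p-value = P(Z < 1.232) ≈ 0.8910.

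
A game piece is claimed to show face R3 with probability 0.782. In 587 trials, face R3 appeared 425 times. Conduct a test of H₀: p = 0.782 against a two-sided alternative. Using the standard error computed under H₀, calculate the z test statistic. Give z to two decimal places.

p̂ = 425/587 ≈ 0.72402.
Standard error under H₀: √(0.782×0.218/587) = 0.01704.
z = (0.72402 − 0.782)/0.01704 = -0.05798/0.01704 = -3.40.

z = -3.40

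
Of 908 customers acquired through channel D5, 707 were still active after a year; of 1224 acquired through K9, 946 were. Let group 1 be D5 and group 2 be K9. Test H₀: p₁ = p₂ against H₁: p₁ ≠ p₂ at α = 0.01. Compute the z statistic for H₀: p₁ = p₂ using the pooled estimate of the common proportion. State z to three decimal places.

z = 0.315

p̂₁ = 707/908 = 0.77863, p̂₂ = 946/1224 = 0.77288.
Pooled p̂ = (707+946)/(908+1224) = 1653/2132 = 0.77533.
SE = √(p̂(1−p̂)(1/n₁+1/n₂)) = √(0.77533·0.22467·0.00191832) = √(0.00033416) = 0.01828.
z = (0.77863 − 0.77288)/0.01828 = 0.00575/0.01828 = 0.315.
Two-sided p-value ≈ 2·Φ(−0.315) = 0.7527; since p > α = 0.01, fail to reject H₀.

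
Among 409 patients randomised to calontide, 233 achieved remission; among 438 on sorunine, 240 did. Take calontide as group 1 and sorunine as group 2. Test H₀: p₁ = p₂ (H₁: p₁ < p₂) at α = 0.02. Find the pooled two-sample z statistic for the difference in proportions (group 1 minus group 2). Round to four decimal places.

z = 0.6366

p̂₁ = 233/409 = 0.569682, p̂₂ = 240/438 = 0.547945.
Pooled p̂ = (233+240)/(409+438) = 473/847 = 0.558442.
SE = √(0.246585 × 0.00472809) = 0.034145.
z = (0.569682 − 0.547945)/0.034145 = 0.021737/0.034145 = 0.6366.
p-value = P(Z < 0.637) ≈ 0.7378. With α = 0.02, fail to reject H₀.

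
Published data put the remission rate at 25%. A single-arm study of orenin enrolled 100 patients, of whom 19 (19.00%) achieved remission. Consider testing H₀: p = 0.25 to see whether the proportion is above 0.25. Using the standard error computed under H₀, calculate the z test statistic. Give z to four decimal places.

p̂ = 19/100 = 0.190000.
Standard error under H₀: √(0.25×0.75/100) = 0.043301.
z = (0.190000 − 0.25)/0.043301 = -0.060000/0.043301 = -1.3856.
p-value = P(Z > -1.386) ≈ 0.9171.

z = -1.3856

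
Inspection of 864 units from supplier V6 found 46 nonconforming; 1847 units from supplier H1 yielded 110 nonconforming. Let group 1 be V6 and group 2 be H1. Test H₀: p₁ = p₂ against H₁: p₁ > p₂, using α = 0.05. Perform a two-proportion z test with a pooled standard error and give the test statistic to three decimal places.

z = -0.658

p̂₁ = 46/864 ≈ 0.05324, p̂₂ = 110/1847 ≈ 0.05956.
Pooled p̂ = (46+110)/(864+1847) = 156/2711 = 0.05754.
SE = √(p̂(1−p̂)(1/n₁+1/n₂)) = √(0.05754·0.94246·0.00169883) = √(9.21309e-05) = 0.00960.
z = (0.05324 − 0.05956)/0.00960 = -0.00632/0.00960 = -0.658.
p-value = P(Z > -0.658) ≈ 0.7447. With α = 0.05, fail to reject H₀.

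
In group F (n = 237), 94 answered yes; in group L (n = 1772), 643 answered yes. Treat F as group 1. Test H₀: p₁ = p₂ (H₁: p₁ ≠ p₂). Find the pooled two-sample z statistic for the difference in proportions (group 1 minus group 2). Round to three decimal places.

p̂₁ = 94/237 ≈ 0.39662, p̂₂ = 643/1772 ≈ 0.36287.
Pooled p̂ = (94+643)/(237+1772) = 737/2009 = 0.36685.
SE = √(0.232271 × 0.00478374) = 0.03333.
z = (0.39662 − 0.36287)/0.03333 = 0.03375/0.03333 = 1.013.
p-value = 2·P(Z > 1.013) ≈ 0.3112.

z = 1.013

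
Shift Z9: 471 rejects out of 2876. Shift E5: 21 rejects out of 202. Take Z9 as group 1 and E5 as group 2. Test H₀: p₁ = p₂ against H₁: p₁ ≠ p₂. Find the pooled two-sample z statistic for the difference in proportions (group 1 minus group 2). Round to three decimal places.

p̂₁ = 471/2876 = 0.163769, p̂₂ = 21/202 = 0.103960.
Pooled p̂ = (471+21)/(2876+202) = 492/3078 = 0.159844.
SE = √(p̂(1−p̂)(1/n₁+1/n₂)) = √(0.159844·0.840156·0.0052982) = √(0.000711516) = 0.026674.
z = (0.163769 − 0.103960)/0.026674 = 0.059809/0.026674 = 2.242.

z = 2.242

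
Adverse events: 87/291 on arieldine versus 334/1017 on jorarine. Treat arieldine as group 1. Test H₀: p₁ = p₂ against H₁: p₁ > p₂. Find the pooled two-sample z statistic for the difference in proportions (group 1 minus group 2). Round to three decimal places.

p̂₁ = 87/291 ≈ 0.29897, p̂₂ = 334/1017 ≈ 0.32842.
Pooled p̂ = (87+334)/(291+1017) = 421/1308 = 0.32187.
SE = √(p̂(1−p̂)(1/n₁+1/n₂)) = √(0.32187·0.67813·0.00441971) = √(0.000964682) = 0.03106.
z = (0.29897 − 0.32842)/0.03106 = -0.02945/0.03106 = -0.948.
p-value = P(Z > -0.948) ≈ 0.8285.

z = -0.948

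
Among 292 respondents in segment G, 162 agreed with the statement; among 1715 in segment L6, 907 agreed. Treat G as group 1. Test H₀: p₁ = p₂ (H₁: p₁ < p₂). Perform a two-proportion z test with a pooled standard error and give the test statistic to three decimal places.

z = 0.821

p̂₁ = 162/292 ≈ 0.55479, p̂₂ = 907/1715 ≈ 0.52886.
Pooled p̂ = (162+907)/(292+1715) = 1069/2007 = 0.53264.
SE = √(0.248935 × 0.00400775) = 0.03159.
z = (0.55479 − 0.52886)/0.03159 = 0.02593/0.03159 = 0.821.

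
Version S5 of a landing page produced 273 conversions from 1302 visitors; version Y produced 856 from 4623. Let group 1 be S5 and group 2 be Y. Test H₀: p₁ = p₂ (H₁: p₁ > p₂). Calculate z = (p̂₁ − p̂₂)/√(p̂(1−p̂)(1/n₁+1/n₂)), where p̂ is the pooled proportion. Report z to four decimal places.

z = 1.9897

p̂₁ = 273/1302 = 0.2096774, p̂₂ = 856/4623 = 0.1851612.
Pooled p̂ = (273+856)/(1302+4623) = 1129/5925 = 0.1905485.
SE = √(0.15424 × 0.000984359) = 0.0123218.
z = (0.2096774 − 0.1851612)/0.0123218 = 0.0245162/0.0123218 = 1.9897.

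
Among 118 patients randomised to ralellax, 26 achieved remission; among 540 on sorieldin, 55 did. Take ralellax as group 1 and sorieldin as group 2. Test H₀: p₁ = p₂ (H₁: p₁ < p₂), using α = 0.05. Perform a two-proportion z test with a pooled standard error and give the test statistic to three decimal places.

z = 3.549

p̂₁ = 26/118 = 0.22034, p̂₂ = 55/540 = 0.10185.
Pooled p̂ = (26+55)/(118+540) = 81/658 = 0.12310.
SE = √(p̂(1−p̂)(1/n₁+1/n₂)) = √(0.12310·0.87690·0.0103264) = √(0.0011147) = 0.03339.
z = (0.22034 − 0.10185)/0.03339 = 0.11849/0.03339 = 3.549.
p-value = P(Z < 3.549) ≈ 0.9998, so at α = 0.05 we fail to reject H₀.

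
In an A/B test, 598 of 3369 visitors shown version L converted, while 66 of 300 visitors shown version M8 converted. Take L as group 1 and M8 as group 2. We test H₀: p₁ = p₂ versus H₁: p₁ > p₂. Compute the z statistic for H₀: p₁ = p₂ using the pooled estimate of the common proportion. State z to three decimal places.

p̂₁ = 598/3369 ≈ 0.17750, p̂₂ = 66/300 ≈ 0.22000.
Pooled p̂ = (598+66)/(3369+300) = 664/3669 = 0.18098.
SE = √(0.148224 × 0.00363016) = 0.02320.
z = (0.17750 − 0.22000)/0.02320 = -0.04250/0.02320 = -1.832.
p-value = P(Z > -1.832) ≈ 0.9665.

z = -1.832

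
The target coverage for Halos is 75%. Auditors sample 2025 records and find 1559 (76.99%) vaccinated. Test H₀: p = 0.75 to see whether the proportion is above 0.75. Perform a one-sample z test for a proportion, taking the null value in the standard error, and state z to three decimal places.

p̂ = 1559/2025 = 0.769877.
Standard error under H₀: √(0.75×0.25/2025) = 0.009623.
z = (0.769877 − 0.75)/0.009623 = 0.019877/0.009623 = 2.066.

z = 2.066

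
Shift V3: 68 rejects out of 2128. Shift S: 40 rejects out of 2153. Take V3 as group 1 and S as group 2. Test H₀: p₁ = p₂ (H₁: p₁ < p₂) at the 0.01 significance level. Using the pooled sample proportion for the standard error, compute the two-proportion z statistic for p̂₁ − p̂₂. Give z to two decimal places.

z = 2.79

p̂₁ = 68/2128 = 0.0320, p̂₂ = 40/2153 = 0.0186.
Pooled p̂ = (68+40)/(2128+2153) = 108/4281 = 0.0252.
SE = √(p̂(1−p̂)(1/n₁+1/n₂)) = √(0.0252·0.9748·0.000934393) = √(2.29779e-05) = 0.0048.
z = (0.0320 − 0.0186)/0.0048 = 0.0134/0.0048 = 2.79.
p-value = P(Z < 2.790) ≈ 0.9974. With α = 0.01, fail to reject H₀.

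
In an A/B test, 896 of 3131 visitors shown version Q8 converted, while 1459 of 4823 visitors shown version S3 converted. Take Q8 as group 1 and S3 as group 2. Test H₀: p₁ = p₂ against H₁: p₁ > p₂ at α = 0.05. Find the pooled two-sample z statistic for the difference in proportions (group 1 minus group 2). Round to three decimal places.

p̂₁ = 896/3131 ≈ 0.28617, p̂₂ = 1459/4823 ≈ 0.30251.
Pooled p̂ = (896+1459)/(3131+4823) = 2355/7954 = 0.29608.
SE = √(p̂(1−p̂)(1/n₁+1/n₂)) = √(0.29608·0.70392·0.000526727) = √(0.000109778) = 0.01048.
z = (0.28617 − 0.30251)/0.01048 = -0.01634/0.01048 = -1.559.
p-value = P(Z > -1.559) ≈ 0.9405. With α = 0.05, fail to reject H₀.

z = -1.559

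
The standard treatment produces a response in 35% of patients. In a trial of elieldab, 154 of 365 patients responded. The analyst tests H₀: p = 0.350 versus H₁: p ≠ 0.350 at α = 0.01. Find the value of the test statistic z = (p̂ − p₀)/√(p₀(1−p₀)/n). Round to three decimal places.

z = 2.881

p̂ = 154/365 = 0.421918.
SE = √(p₀(1−p₀)/n) = √(0.2275/365) = 0.024966.
z = (0.421918 − 0.35)/0.024966 = 0.071918/0.024966 = 2.881.
Two-sided p-value ≈ 2·Φ(−2.881) = 0.0040, so at α = 0.01 we reject H₀.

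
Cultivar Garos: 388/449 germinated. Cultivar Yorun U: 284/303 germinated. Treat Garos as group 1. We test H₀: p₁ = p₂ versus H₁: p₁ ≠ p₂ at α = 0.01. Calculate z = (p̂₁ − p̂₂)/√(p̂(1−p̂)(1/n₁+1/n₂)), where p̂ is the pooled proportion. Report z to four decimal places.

p̂₁ = 388/449 = 0.8641425, p̂₂ = 284/303 = 0.9372937.
Pooled p̂ = (388+284)/(449+303) = 672/752 = 0.8936170.
SE = √(0.0950656 × 0.0055275) = 0.0229233.
z = (0.8641425 − 0.9372937)/0.0229233 = -0.0731512/0.0229233 = -3.1911.
Two-sided p-value ≈ 2·Φ(−3.191) = 0.0014. With α = 0.01, reject H₀.

z = -3.1911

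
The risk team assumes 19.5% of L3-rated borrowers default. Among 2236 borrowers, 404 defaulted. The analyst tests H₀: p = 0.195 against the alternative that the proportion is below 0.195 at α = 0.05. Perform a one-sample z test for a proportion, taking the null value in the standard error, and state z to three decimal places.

z = -1.709

p̂ = 404/2236 ≈ 0.18068.
Standard error under H₀: √(0.195×0.805/2236) = 0.00838.
z = (0.18068 − 0.195)/0.00838 = -0.01432/0.00838 = -1.709.
p-value = P(Z < -1.709) ≈ 0.0437; since p < α = 0.05, reject H₀.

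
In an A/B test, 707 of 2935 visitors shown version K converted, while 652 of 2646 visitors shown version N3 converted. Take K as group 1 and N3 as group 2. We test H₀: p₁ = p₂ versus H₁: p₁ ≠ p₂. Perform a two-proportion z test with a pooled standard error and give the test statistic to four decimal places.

z = -0.4801

p̂₁ = 707/2935 ≈ 0.240886, p̂₂ = 652/2646 ≈ 0.246410.
Pooled p̂ = (707+652)/(2935+2646) = 1359/5581 = 0.243505.
SE = √(0.18421 × 0.000718644) = 0.011506.
z = (0.240886 − 0.246410)/0.011506 = -0.005524/0.011506 = -0.4801.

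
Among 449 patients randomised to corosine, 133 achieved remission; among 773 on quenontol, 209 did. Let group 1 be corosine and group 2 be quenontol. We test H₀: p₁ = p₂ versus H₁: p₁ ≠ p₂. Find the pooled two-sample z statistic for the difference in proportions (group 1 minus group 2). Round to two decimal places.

p̂₁ = 133/449 ≈ 0.2962, p̂₂ = 209/773 ≈ 0.2704.
Pooled p̂ = (133+209)/(449+773) = 342/1222 = 0.2799.
SE = √(0.201542 × 0.00352083) = 0.0266.
z = (0.2962 − 0.2704)/0.0266 = 0.0258/0.0266 = 0.97.

z = 0.97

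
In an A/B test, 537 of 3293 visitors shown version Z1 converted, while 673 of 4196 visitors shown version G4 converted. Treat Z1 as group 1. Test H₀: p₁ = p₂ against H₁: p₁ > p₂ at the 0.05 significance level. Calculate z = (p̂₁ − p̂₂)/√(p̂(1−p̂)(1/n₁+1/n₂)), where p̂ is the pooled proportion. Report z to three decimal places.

p̂₁ = 537/3293 ≈ 0.16307, p̂₂ = 673/4196 ≈ 0.16039.
Pooled p̂ = (537+673)/(3293+4196) = 1210/7489 = 0.16157.
SE = √(p̂(1−p̂)(1/n₁+1/n₂)) = √(0.16157·0.83843·0.000541997) = √(7.34218e-05) = 0.00857.
z = (0.16307 − 0.16039)/0.00857 = 0.00268/0.00857 = 0.313.
p-value = P(Z > 0.313) ≈ 0.3771, so at α = 0.05 we fail to reject H₀.

z = 0.313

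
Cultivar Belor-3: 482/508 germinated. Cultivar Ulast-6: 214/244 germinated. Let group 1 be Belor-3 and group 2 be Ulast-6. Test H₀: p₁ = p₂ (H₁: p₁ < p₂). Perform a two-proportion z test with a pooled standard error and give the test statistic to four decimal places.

z = 3.5098

p̂₁ = 482/508 = 0.9488189, p̂₂ = 214/244 = 0.8770492.
Pooled p̂ = (482+214)/(508+244) = 696/752 = 0.9255319.
SE = √(0.0689226 × 0.00606686) = 0.0204486.
z = (0.9488189 − 0.8770492)/0.0204486 = 0.0717697/0.0204486 = 3.5098.
p-value = P(Z < 3.510) ≈ 0.9998.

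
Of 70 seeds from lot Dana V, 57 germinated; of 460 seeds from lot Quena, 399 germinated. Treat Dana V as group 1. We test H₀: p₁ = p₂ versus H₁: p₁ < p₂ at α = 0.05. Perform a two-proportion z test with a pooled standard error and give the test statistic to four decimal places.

p̂₁ = 57/70 = 0.814286, p̂₂ = 399/460 = 0.867391.
Pooled p̂ = (57+399)/(70+460) = 456/530 = 0.860377.
SE = √(0.120128 × 0.0164596) = 0.044466.
z = (0.814286 − 0.867391)/0.044466 = -0.053105/0.044466 = -1.1943.
p-value = P(Z < -1.194) ≈ 0.1162; since p > α = 0.05, fail to reject H₀.

z = -1.1943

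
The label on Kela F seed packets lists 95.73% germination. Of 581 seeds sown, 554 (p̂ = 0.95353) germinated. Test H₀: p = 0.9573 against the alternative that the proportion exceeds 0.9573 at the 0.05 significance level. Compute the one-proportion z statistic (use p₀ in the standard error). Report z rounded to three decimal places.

p̂ = 554/581 = 0.953528.
SE = √(p₀(1−p₀)/n) = √(0.040877/581) = 0.008388.
z = (0.953528 − 0.9573)/0.008388 = -0.003772/0.008388 = -0.450.
p-value = P(Z > -0.450) ≈ 0.6735, so at α = 0.05 we fail to reject H₀.

z = -0.450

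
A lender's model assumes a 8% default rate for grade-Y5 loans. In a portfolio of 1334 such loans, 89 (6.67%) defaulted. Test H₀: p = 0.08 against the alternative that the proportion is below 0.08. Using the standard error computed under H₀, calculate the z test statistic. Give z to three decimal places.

z = -1.788

p̂ = 89/1334 ≈ 0.066717.
Under H₀, SE = √(0.08·0.92/1334) = √(5.51724e-05) = 0.007428.
z = (0.066717 − 0.08)/0.007428 = -0.013283/0.007428 = -1.788.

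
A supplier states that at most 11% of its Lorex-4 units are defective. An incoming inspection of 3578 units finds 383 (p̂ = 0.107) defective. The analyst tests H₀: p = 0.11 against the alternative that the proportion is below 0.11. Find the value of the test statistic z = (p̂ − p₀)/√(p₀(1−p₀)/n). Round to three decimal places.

p̂ = 383/3578 ≈ 0.107043.
Under H₀, SE = √(0.11·0.89/3578) = √(2.73617e-05) = 0.005231.
z = (0.107043 − 0.11)/0.005231 = -0.002957/0.005231 = -0.565.

z = -0.565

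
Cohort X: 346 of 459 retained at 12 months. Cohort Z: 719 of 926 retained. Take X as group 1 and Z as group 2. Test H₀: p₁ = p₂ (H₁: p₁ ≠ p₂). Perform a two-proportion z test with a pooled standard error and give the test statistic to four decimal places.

p̂₁ = 346/459 ≈ 0.7538126, p̂₂ = 719/926 ≈ 0.7764579.
Pooled p̂ = (346+719)/(459+926) = 1065/1385 = 0.7689531.
SE = √(p̂(1−p̂)(1/n₁+1/n₂)) = √(0.7689531·0.2310469·0.00325856) = √(0.00057893) = 0.0240610.
z = (0.7538126 − 0.7764579)/0.0240610 = -0.0226453/0.0240610 = -0.9412.

z = -0.9412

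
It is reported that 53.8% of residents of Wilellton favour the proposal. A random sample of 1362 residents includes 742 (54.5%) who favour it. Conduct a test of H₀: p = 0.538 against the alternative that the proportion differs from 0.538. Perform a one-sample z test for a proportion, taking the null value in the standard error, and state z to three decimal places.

z = 0.502

p̂ = 742/1362 ≈ 0.544787.
Under H₀, SE = √(0.538·0.462/1362) = √(0.000182493) = 0.013509.
z = (0.544787 − 0.538)/0.013509 = 0.006787/0.013509 = 0.502.
Two-sided p-value ≈ 2·Φ(−0.502) = 0.6154.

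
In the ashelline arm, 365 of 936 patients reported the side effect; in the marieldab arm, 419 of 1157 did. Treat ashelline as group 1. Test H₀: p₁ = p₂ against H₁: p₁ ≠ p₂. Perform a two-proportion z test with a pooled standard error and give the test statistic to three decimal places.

z = 1.307

p̂₁ = 365/936 = 0.38996, p̂₂ = 419/1157 = 0.36214.
Pooled p̂ = (365+419)/(936+1157) = 784/2093 = 0.37458.
SE = √(0.23427 × 0.00193268) = 0.02128.
z = (0.38996 − 0.36214)/0.02128 = 0.02782/0.02128 = 1.307.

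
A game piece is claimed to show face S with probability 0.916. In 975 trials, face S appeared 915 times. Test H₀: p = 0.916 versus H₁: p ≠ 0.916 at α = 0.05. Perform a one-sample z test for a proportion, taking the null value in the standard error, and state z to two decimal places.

p̂ = 915/975 ≈ 0.9385.
Standard error under H₀: √(0.916×0.084/975) = 0.0089.
z = (0.9385 − 0.916)/0.0089 = 0.0225/0.0089 = 2.53.
Two-sided p-value ≈ 2·Φ(−2.528) = 0.0115, so at α = 0.05 we reject H₀.

z = 2.53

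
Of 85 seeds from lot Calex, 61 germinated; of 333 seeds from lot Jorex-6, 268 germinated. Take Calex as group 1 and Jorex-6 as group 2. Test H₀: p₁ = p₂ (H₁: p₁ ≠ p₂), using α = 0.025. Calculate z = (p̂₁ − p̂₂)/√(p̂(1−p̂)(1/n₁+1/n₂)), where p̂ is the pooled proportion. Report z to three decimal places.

p̂₁ = 61/85 ≈ 0.71765, p̂₂ = 268/333 ≈ 0.80480.
Pooled p̂ = (61+268)/(85+333) = 329/418 = 0.78708.
SE = √(0.167584 × 0.0147677) = 0.04975.
z = (0.71765 − 0.80480)/0.04975 = -0.08715/0.04975 = -1.752.
Two-sided p-value ≈ 2·Φ(−1.752) = 0.0798; since p > α = 0.025, fail to reject H₀.

z = -1.752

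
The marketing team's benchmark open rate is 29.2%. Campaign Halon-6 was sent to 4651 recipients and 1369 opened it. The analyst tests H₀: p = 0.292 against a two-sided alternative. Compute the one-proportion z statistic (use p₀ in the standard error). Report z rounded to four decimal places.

p̂ = 1369/4651 = 0.2943453.
Under H₀, SE = √(0.292·0.708/4651) = √(4.44498e-05) = 0.0066671.
z = (0.2943453 − 0.292)/0.0066671 = 0.0023453/0.0066671 = 0.3518.
Two-sided p-value ≈ 2·Φ(−0.352) = 0.7250.

z = 0.3518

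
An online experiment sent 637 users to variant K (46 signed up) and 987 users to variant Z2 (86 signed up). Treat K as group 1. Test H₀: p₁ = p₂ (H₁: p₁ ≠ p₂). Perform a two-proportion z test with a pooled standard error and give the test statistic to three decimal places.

z = -1.074

p̂₁ = 46/637 = 0.07221, p̂₂ = 86/987 = 0.08713.
Pooled p̂ = (46+86)/(637+987) = 132/1624 = 0.08128.
SE = √(0.0746742 × 0.00258303) = 0.01389.
z = (0.07221 − 0.08713)/0.01389 = -0.01492/0.01389 = -1.074.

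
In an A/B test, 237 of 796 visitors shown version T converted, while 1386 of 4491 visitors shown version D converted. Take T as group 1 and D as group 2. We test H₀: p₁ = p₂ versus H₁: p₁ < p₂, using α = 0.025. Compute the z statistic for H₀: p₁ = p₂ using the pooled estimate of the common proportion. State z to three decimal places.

z = -0.613

p̂₁ = 237/796 = 0.29774, p̂₂ = 1386/4491 = 0.30862.
Pooled p̂ = (237+1386)/(796+4491) = 1623/5287 = 0.30698.
SE = √(0.212743 × 0.00147895) = 0.01774.
z = (0.29774 − 0.30862)/0.01774 = -0.01088/0.01774 = -0.613.
p-value = P(Z < -0.613) ≈ 0.2698, so at α = 0.025 we fail to reject H₀.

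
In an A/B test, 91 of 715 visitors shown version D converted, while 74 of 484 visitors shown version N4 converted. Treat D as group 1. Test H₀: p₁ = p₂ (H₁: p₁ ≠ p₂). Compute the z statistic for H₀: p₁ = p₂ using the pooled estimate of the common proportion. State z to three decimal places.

p̂₁ = 91/715 = 0.12727, p̂₂ = 74/484 = 0.15289.
Pooled p̂ = (91+74)/(715+484) = 165/1199 = 0.13761.
SE = √(p̂(1−p̂)(1/n₁+1/n₂)) = √(0.13761·0.86239·0.00346472) = √(0.000411182) = 0.02028.
z = (0.12727 − 0.15289)/0.02028 = -0.02562/0.02028 = -1.263.
p-value = 2·P(Z > 1.263) ≈ 0.2064.

z = -1.263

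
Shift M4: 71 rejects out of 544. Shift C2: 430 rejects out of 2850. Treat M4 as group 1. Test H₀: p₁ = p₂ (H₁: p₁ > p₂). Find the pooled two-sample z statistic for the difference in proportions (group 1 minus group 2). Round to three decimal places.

p̂₁ = 71/544 ≈ 0.13051, p̂₂ = 430/2850 ≈ 0.15088.
Pooled p̂ = (71+430)/(544+2850) = 501/3394 = 0.14761.
SE = √(p̂(1−p̂)(1/n₁+1/n₂)) = √(0.14761·0.85239·0.00218911) = √(0.000275442) = 0.01660.
z = (0.13051 − 0.15088)/0.01660 = -0.02037/0.01660 = -1.227.

z = -1.227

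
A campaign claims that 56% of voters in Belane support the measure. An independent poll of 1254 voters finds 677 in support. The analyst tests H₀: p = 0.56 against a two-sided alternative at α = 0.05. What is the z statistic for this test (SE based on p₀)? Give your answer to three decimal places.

p̂ = 677/1254 = 0.53987.
SE = √(p₀(1−p₀)/n) = √(0.2464/1254) = 0.01402.
z = (0.53987 − 0.56)/0.01402 = -0.02013/0.01402 = -1.436.
Two-sided p-value ≈ 2·Φ(−1.436) = 0.1510; since p > α = 0.05, fail to reject H₀.

z = -1.436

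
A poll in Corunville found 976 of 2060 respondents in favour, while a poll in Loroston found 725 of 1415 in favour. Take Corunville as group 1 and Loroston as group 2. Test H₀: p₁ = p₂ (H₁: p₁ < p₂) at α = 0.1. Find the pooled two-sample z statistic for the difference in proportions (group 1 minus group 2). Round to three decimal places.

z = -2.235

p̂₁ = 976/2060 = 0.47379, p̂₂ = 725/1415 = 0.51237.
Pooled p̂ = (976+725)/(2060+1415) = 1701/3475 = 0.48950.
SE = √(0.24989 × 0.00119215) = 0.01726.
z = (0.47379 − 0.51237)/0.01726 = -0.03858/0.01726 = -2.235.
p-value = P(Z < -2.235) ≈ 0.0127, so at α = 0.1 we reject H₀.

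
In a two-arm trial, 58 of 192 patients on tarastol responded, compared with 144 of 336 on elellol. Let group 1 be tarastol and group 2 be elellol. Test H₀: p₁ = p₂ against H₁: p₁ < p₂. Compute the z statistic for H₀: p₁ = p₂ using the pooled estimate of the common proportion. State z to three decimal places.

z = -2.877

p̂₁ = 58/192 ≈ 0.30208, p̂₂ = 144/336 ≈ 0.42857.
Pooled p̂ = (58+144)/(192+336) = 202/528 = 0.38258.
SE = √(0.236212 × 0.00818452) = 0.04397.
z = (0.30208 − 0.42857)/0.04397 = -0.12649/0.04397 = -2.877.
p-value = P(Z < -2.877) ≈ 0.0020.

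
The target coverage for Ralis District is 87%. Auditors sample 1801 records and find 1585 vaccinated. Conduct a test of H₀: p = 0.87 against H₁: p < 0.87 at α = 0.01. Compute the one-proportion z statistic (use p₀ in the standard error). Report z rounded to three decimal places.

z = 1.270

p̂ = 1585/1801 ≈ 0.880067.
SE = √(p₀(1−p₀)/n) = √(0.1131/1801) = 0.007925.
z = (0.880067 − 0.87)/0.007925 = 0.010067/0.007925 = 1.270.
p-value = P(Z < 1.270) ≈ 0.8980. With α = 0.01, fail to reject H₀.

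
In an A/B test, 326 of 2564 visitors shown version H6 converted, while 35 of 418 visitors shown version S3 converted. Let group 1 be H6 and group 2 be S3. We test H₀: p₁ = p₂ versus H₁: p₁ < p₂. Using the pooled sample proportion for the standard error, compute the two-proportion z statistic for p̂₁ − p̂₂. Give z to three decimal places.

p̂₁ = 326/2564 ≈ 0.12715, p̂₂ = 35/418 ≈ 0.08373.
Pooled p̂ = (326+35)/(2564+418) = 361/2982 = 0.12106.
SE = √(0.106404 × 0.00278236) = 0.01721.
z = (0.12715 − 0.08373)/0.01721 = 0.04342/0.01721 = 2.523.
p-value = P(Z < 2.523) ≈ 0.9942.

z = 2.523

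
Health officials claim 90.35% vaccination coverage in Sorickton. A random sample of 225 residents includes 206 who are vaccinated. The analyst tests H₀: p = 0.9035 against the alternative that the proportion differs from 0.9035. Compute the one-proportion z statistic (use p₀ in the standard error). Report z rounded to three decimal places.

p̂ = 206/225 = 0.91556.
SE = √(p₀(1−p₀)/n) = √(0.087188/225) = 0.01969.
z = (0.91556 − 0.9035)/0.01969 = 0.01206/0.01969 = 0.612.

z = 0.612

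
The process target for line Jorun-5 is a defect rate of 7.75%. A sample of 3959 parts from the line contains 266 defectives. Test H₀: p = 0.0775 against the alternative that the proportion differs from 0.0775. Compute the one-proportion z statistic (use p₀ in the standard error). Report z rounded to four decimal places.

p̂ = 266/3959 = 0.0671887.
Under H₀, SE = √(0.0775·0.9225/3959) = √(1.80585e-05) = 0.0042495.
z = (0.0671887 − 0.0775)/0.0042495 = -0.0103113/0.0042495 = -2.4265.

z = -2.4265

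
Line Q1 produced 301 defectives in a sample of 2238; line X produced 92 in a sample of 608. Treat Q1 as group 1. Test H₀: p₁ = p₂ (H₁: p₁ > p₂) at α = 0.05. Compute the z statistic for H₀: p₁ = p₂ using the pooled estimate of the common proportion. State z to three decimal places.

p̂₁ = 301/2238 ≈ 0.13450, p̂₂ = 92/608 ≈ 0.15132.
Pooled p̂ = (301+92)/(2238+608) = 393/2846 = 0.13809.
SE = √(p̂(1−p̂)(1/n₁+1/n₂)) = √(0.13809·0.86191·0.00209156) = √(0.000248938) = 0.01578.
z = (0.13450 − 0.15132)/0.01578 = -0.01682/0.01578 = -1.066.
p-value = P(Z > -1.066) ≈ 0.8568. With α = 0.05, fail to reject H₀.

z = -1.066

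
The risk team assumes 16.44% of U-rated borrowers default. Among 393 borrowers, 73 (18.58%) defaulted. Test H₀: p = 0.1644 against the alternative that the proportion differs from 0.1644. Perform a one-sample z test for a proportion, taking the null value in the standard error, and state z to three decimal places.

p̂ = 73/393 ≈ 0.18575.
Standard error under H₀: √(0.1644×0.8356/393) = 0.01870.
z = (0.18575 − 0.1644)/0.01870 = 0.02135/0.01870 = 1.142.
p-value = 2·P(Z > 1.142) ≈ 0.2535.

z = 1.142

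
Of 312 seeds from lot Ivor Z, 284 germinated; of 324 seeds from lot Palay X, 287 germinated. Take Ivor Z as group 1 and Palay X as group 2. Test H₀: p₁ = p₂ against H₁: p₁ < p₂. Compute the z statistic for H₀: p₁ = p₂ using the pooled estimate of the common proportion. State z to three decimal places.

z = 1.018

p̂₁ = 284/312 = 0.91026, p̂₂ = 287/324 = 0.88580.
Pooled p̂ = (284+287)/(312+324) = 571/636 = 0.89780.
SE = √(0.0917562 × 0.00629155) = 0.02403.
z = (0.91026 − 0.88580)/0.02403 = 0.02446/0.02403 = 1.018.
p-value = P(Z < 1.018) ≈ 0.8456.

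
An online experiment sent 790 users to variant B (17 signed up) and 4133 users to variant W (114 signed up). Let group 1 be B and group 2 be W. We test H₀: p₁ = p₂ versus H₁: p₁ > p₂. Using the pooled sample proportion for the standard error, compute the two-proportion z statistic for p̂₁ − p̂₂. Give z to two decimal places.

z = -0.97

p̂₁ = 17/790 ≈ 0.02152, p̂₂ = 114/4133 ≈ 0.02758.
Pooled p̂ = (17+114)/(790+4133) = 131/4923 = 0.02661.
SE = √(0.0259017 × 0.00150778) = 0.00625.
z = (0.02152 − 0.02758)/0.00625 = -0.00606/0.00625 = -0.97.
p-value = P(Z > -0.970) ≈ 0.8341.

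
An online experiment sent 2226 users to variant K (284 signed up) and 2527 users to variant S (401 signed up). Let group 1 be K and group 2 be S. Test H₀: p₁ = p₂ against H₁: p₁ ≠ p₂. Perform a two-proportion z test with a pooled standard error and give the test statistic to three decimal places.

p̂₁ = 284/2226 ≈ 0.12758, p̂₂ = 401/2527 ≈ 0.15869.
Pooled p̂ = (284+401)/(2226+2527) = 685/4753 = 0.14412.
SE = √(p̂(1−p̂)(1/n₁+1/n₂)) = √(0.14412·0.85588·0.000844962) = √(0.000104225) = 0.01021.
z = (0.12758 − 0.15869)/0.01021 = -0.03111/0.01021 = -3.047.
Two-sided p-value ≈ 2·Φ(−3.047) = 0.0023.

z = -3.047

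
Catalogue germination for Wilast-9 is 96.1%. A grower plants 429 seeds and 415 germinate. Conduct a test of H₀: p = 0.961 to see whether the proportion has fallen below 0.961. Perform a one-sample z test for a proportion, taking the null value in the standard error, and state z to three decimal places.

p̂ = 415/429 ≈ 0.96737.
Standard error under H₀: √(0.961×0.039/429) = 0.00935.
z = (0.96737 − 0.961)/0.00935 = 0.00637/0.00935 = 0.681.
p-value = P(Z < 0.681) ≈ 0.7521.

z = 0.681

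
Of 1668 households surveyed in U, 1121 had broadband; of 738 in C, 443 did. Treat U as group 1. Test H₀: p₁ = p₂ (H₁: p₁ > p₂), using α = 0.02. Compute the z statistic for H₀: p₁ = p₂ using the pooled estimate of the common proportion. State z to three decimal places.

p̂₁ = 1121/1668 = 0.672062, p̂₂ = 443/738 = 0.600271.
Pooled p̂ = (1121+443)/(1668+738) = 1564/2406 = 0.650042.
SE = √(p̂(1−p̂)(1/n₁+1/n₂)) = √(0.650042·0.349958·0.00195453) = √(0.000444632) = 0.021086.
z = (0.672062 − 0.600271)/0.021086 = 0.071791/0.021086 = 3.405.
p-value = P(Z > 3.405) ≈ 0.0003. With α = 0.02, reject H₀.

z = 3.405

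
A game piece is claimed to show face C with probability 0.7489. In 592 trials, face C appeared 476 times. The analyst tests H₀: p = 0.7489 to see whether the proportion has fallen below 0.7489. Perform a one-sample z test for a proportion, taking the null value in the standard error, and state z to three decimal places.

z = 3.095

p̂ = 476/592 ≈ 0.80405.
SE = √(p₀(1−p₀)/n) = √(0.18805/592) = 0.01782.
z = (0.80405 − 0.7489)/0.01782 = 0.05515/0.01782 = 3.095.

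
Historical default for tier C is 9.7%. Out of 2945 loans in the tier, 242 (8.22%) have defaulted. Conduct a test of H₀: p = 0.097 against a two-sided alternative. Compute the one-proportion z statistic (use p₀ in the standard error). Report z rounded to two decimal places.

p̂ = 242/2945 ≈ 0.08217.
Under H₀, SE = √(0.097·0.903/2945) = √(2.97423e-05) = 0.00545.
z = (0.08217 − 0.097)/0.00545 = -0.01483/0.00545 = -2.72.

z = -2.72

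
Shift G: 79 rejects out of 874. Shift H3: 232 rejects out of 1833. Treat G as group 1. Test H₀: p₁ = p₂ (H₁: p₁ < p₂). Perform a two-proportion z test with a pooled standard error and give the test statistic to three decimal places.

p̂₁ = 79/874 ≈ 0.09039, p̂₂ = 232/1833 ≈ 0.12657.
Pooled p̂ = (79+232)/(874+1833) = 311/2707 = 0.11489.
SE = √(0.101688 × 0.00168972) = 0.01311.
z = (0.09039 − 0.12657)/0.01311 = -0.03618/0.01311 = -2.760.
p-value = P(Z < -2.760) ≈ 0.0029.

z = -2.760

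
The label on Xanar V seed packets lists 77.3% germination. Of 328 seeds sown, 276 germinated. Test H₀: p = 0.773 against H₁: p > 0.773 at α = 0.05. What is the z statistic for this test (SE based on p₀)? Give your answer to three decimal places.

p̂ = 276/328 ≈ 0.84146.
Under H₀, SE = √(0.773·0.227/328) = √(0.000534973) = 0.02313.
z = (0.84146 − 0.773)/0.02313 = 0.06846/0.02313 = 2.960.
p-value = P(Z > 2.960) ≈ 0.0015. With α = 0.05, reject H₀.

z = 2.960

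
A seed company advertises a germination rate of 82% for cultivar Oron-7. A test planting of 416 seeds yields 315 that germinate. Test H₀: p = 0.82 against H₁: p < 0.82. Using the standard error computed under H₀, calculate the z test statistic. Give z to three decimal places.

z = -3.333

p̂ = 315/416 ≈ 0.75721.
Under H₀, SE = √(0.82·0.18/416) = √(0.000354808) = 0.01884.
z = (0.75721 − 0.82)/0.01884 = -0.06279/0.01884 = -3.333.
p-value = P(Z < -3.333) ≈ 0.0004.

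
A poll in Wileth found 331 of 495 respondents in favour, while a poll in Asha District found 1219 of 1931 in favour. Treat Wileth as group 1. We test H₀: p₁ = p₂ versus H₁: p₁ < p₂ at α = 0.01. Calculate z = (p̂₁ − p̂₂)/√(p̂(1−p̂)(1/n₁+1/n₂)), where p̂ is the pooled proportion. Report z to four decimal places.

z = 1.5459

p̂₁ = 331/495 = 0.668687, p̂₂ = 1219/1931 = 0.631279.
Pooled p̂ = (331+1219)/(495+1931) = 1550/2426 = 0.638912.
SE = √(p̂(1−p̂)(1/n₁+1/n₂)) = √(0.638912·0.361088·0.00253807) = √(0.000585541) = 0.024198.
z = (0.668687 − 0.631279)/0.024198 = 0.037408/0.024198 = 1.5459.
p-value = P(Z < 1.546) ≈ 0.9389, so at α = 0.01 we fail to reject H₀.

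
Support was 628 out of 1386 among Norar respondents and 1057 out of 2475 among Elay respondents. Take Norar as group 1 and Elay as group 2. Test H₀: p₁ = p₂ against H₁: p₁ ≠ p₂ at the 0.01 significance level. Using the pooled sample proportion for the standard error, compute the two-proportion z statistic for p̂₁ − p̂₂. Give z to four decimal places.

z = 1.5646

p̂₁ = 628/1386 ≈ 0.453102, p̂₂ = 1057/2475 ≈ 0.427071.
Pooled p̂ = (628+1057)/(1386+2475) = 1685/3861 = 0.436415.
SE = √(p̂(1−p̂)(1/n₁+1/n₂)) = √(0.436415·0.563585·0.00112554) = √(0.000276835) = 0.016638.
z = (0.453102 − 0.427071)/0.016638 = 0.026031/0.016638 = 1.5646.
Two-sided p-value ≈ 2·Φ(−1.565) = 0.1177, so at α = 0.01 we fail to reject H₀.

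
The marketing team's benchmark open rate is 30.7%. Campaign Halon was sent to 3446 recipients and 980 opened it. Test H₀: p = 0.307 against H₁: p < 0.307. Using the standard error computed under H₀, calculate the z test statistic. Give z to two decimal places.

z = -2.88

p̂ = 980/3446 = 0.28439.
SE = √(p₀(1−p₀)/n) = √(0.21275/3446) = 0.00786.
z = (0.28439 − 0.307)/0.00786 = -0.02261/0.00786 = -2.88.
p-value = P(Z < -2.878) ≈ 0.0020.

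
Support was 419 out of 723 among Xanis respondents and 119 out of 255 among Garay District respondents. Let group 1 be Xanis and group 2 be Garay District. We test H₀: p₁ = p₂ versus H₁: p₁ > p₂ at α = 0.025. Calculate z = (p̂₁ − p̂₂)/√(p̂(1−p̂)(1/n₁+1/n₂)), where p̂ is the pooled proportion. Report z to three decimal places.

z = 3.115

p̂₁ = 419/723 ≈ 0.57953, p̂₂ = 119/255 ≈ 0.46667.
Pooled p̂ = (419+119)/(723+255) = 538/978 = 0.55010.
SE = √(0.24749 × 0.00530469) = 0.03623.
z = (0.57953 − 0.46667)/0.03623 = 0.11286/0.03623 = 3.115.
p-value = P(Z > 3.115) ≈ 0.0009; since p < α = 0.025, reject H₀.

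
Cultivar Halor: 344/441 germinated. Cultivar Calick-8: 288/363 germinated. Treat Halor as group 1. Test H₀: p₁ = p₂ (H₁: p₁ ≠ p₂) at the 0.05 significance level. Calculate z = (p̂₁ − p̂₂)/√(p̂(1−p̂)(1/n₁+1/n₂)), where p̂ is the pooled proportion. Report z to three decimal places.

z = -0.459

p̂₁ = 344/441 ≈ 0.78005, p̂₂ = 288/363 ≈ 0.79339.
Pooled p̂ = (344+288)/(441+363) = 632/804 = 0.78607.
SE = √(0.168164 × 0.00502239) = 0.02906.
z = (0.78005 − 0.79339)/0.02906 = -0.01334/0.02906 = -0.459.
Two-sided p-value ≈ 2·Φ(−0.459) = 0.6461, so at α = 0.05 we fail to reject H₀.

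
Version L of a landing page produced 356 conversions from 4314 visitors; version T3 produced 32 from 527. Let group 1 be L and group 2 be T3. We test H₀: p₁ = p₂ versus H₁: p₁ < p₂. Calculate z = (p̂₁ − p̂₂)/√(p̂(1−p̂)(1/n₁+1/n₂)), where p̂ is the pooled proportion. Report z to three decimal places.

z = 1.740

p̂₁ = 356/4314 = 0.08252, p̂₂ = 32/527 = 0.06072.
Pooled p̂ = (356+32)/(4314+527) = 388/4841 = 0.08015.
SE = √(0.0737249 × 0.00212934) = 0.01253.
z = (0.08252 − 0.06072)/0.01253 = 0.02180/0.01253 = 1.740.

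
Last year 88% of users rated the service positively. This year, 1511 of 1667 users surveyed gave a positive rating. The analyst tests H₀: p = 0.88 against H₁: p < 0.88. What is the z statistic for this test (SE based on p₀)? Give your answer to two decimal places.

p̂ = 1511/1667 = 0.90642.
Under H₀, SE = √(0.88·0.12/1667) = √(6.33473e-05) = 0.00796.
z = (0.90642 − 0.88)/0.00796 = 0.02642/0.00796 = 3.32.

z = 3.32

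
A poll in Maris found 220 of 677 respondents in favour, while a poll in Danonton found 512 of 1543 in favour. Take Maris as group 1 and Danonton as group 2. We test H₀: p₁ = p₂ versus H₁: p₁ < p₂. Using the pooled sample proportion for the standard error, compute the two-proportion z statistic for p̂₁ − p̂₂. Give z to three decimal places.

z = -0.316

p̂₁ = 220/677 ≈ 0.324963, p̂₂ = 512/1543 ≈ 0.331821.
Pooled p̂ = (220+512)/(677+1543) = 732/2220 = 0.329730.
SE = √(p̂(1−p̂)(1/n₁+1/n₂)) = √(0.329730·0.670270·0.00212519) = √(0.000469685) = 0.021672.
z = (0.324963 − 0.331821)/0.021672 = -0.006858/0.021672 = -0.316.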